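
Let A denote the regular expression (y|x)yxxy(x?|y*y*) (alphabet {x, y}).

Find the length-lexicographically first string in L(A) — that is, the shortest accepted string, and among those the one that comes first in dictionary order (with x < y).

xyxxy

By inspection of the expression, no string of length less than 5 matches, and xyxxy is the lexicographically first match of length 5.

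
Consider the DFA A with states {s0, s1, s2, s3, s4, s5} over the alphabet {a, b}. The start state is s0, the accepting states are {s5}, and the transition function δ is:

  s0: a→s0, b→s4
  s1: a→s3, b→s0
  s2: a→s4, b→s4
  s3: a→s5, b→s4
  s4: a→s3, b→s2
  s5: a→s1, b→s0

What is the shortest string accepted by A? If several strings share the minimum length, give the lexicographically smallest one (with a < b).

baa

A breadth-first search from s0 reaches an accepting state first via the path s0 → s4 → s3 → s5 on input baa.
No string of length < 3 is accepted (BFS exhausts all shorter strings without reaching an accepting state), and baa is the lexicographically least accepting string of length 3.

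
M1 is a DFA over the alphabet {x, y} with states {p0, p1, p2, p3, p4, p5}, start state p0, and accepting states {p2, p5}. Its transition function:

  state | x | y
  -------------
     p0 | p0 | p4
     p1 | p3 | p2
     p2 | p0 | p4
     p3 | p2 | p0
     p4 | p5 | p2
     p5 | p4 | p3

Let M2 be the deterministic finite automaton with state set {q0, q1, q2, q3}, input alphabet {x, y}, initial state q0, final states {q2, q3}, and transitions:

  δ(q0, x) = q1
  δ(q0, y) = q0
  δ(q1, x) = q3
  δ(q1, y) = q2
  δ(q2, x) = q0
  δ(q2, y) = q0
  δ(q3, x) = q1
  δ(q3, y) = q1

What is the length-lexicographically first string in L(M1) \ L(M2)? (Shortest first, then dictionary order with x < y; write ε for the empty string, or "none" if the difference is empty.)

yx

The string yx is accepted by M1 but not by M2.
No shorter string lies in the difference, and yx is the lexicographically first length-2 string in L(M1) \ L(M2).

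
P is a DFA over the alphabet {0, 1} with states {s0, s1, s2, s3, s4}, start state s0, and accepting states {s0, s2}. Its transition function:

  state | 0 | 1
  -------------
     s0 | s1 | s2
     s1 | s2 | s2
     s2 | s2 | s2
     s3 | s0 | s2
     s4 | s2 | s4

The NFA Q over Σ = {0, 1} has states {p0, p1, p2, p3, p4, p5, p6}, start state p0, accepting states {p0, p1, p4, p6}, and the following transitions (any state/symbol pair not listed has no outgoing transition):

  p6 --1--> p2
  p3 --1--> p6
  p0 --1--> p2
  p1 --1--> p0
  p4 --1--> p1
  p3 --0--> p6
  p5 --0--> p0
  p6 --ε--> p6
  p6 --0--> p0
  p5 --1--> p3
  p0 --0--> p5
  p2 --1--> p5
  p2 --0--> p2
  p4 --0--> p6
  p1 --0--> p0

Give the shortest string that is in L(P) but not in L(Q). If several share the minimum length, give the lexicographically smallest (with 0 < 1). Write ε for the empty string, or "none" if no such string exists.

The string 1 is accepted by P but not by Q.
No shorter string lies in the difference, and 1 is the lexicographically first length-1 string in L(P) \ L(Q).

1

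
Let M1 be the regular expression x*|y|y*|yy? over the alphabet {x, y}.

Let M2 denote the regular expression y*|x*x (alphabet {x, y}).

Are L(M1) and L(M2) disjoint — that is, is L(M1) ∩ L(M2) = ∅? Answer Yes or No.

No

The empty string ε is accepted by both M1 and M2.
Hence L(M1) ∩ L(M2) ≠ ∅.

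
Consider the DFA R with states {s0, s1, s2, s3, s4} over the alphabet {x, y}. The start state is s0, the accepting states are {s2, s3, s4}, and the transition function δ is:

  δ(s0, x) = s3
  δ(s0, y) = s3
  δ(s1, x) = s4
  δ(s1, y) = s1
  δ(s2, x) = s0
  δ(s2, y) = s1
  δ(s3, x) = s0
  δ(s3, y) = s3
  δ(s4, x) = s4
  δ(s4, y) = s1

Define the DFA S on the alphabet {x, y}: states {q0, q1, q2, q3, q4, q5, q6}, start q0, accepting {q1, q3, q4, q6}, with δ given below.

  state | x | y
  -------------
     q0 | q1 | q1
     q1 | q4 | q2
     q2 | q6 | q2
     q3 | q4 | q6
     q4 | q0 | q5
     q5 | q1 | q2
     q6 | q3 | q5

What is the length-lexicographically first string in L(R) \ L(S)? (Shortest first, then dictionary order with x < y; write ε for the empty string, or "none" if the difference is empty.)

xy

The string xy is accepted by R but not by S.
No shorter string lies in the difference, and xy is the lexicographically first length-2 string in L(R) \ L(S).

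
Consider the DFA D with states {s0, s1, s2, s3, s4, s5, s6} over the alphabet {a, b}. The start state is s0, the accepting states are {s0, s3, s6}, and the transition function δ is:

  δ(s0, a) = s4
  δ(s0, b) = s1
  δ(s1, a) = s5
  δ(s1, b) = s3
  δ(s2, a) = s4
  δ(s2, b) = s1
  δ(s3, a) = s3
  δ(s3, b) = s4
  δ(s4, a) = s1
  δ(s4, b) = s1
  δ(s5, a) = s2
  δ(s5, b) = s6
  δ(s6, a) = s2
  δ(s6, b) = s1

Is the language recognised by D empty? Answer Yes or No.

The empty string ε is accepted: the run s0 ends in the accepting state s0.
Since at least one string is accepted, L(D) is not empty.

No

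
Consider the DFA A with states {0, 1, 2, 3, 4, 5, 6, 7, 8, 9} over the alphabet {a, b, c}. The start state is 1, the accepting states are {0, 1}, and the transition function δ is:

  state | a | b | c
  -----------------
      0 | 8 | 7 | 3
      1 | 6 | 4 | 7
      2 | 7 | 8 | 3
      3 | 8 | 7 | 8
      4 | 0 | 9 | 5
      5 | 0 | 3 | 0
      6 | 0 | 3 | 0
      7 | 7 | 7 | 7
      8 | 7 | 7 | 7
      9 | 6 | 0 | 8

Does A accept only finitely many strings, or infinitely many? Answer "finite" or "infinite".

finite

The useful states (reachable from 1 and able to reach an accepting state) are {0, 1, 4, 5, 6, 9}.
Restricted to these states the transition graph has no cycle, so every accepting path has bounded length and L is finite.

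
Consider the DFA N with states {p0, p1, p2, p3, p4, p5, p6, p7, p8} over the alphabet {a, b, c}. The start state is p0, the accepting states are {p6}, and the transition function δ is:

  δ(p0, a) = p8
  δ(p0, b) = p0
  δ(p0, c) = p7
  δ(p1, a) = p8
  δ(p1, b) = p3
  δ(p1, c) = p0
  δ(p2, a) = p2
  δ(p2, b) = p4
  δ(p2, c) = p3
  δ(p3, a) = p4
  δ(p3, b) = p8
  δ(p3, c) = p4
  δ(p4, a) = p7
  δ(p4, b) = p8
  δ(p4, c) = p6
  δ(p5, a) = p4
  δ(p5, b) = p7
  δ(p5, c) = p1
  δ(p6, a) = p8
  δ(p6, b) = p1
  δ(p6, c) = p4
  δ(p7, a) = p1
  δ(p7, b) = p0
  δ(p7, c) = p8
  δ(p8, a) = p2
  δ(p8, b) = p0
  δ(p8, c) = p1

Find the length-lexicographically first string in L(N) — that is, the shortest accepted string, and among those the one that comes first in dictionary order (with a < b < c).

A breadth-first search from p0 reaches an accepting state first via the path p0 → p8 → p2 → p4 → p6 on input aabc.
No string of length < 4 is accepted (BFS exhausts all shorter strings without reaching an accepting state), and aabc is the lexicographically least accepting string of length 4.

aabc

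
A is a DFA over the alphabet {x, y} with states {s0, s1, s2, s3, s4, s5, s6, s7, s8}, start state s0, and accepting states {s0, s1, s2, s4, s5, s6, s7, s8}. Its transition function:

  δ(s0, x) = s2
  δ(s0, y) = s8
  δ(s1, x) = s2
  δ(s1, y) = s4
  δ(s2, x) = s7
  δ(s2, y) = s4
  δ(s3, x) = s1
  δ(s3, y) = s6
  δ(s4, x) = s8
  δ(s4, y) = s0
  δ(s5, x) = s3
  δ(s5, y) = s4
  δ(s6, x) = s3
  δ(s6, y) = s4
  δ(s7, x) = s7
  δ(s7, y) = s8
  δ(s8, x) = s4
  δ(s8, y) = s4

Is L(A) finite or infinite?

State s8 is reachable from the start and can reach an accepting state, and it lies on the cycle s8 → s4 → s8.
Traversing that cycle any number of times yields accepted strings of unbounded length, so the language is infinite.

infinite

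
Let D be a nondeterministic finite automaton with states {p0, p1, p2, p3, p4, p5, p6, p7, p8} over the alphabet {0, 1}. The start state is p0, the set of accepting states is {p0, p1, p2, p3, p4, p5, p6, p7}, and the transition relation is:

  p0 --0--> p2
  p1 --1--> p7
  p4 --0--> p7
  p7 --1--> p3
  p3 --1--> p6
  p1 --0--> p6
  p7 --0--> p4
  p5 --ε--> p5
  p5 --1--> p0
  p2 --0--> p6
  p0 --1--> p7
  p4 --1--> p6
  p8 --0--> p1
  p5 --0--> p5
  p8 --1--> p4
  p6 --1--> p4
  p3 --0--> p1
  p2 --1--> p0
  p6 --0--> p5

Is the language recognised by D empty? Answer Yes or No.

The empty string ε is accepted: the run p0 ends in the accepting state p0.
Since at least one string is accepted, L(D) is not empty.

No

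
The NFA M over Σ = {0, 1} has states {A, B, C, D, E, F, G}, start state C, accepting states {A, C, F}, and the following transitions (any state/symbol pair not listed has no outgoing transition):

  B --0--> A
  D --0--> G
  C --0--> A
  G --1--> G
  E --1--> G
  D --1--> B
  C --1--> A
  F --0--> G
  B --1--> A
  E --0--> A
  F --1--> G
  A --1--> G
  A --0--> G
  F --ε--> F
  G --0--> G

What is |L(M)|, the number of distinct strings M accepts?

3

The useful subgraph on states {A, C} is acyclic, so L(M) is finite; the longest accepting path visits 2 useful states, giving maximum string length 1.
Counting accepting paths from C by length: 1 of length 0, 2 of length 1. Total 3.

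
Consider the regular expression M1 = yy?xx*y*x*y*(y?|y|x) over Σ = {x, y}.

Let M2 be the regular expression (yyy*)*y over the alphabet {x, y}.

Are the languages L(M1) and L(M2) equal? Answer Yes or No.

The string yx is accepted by M1 but rejected by M2.
So L(M1) ≠ L(M2).

No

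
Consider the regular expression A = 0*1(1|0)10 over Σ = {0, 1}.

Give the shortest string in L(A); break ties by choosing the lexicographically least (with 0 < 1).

1010

By inspection of the expression, no string of length less than 4 matches, and 1010 is the lexicographically first match of length 4.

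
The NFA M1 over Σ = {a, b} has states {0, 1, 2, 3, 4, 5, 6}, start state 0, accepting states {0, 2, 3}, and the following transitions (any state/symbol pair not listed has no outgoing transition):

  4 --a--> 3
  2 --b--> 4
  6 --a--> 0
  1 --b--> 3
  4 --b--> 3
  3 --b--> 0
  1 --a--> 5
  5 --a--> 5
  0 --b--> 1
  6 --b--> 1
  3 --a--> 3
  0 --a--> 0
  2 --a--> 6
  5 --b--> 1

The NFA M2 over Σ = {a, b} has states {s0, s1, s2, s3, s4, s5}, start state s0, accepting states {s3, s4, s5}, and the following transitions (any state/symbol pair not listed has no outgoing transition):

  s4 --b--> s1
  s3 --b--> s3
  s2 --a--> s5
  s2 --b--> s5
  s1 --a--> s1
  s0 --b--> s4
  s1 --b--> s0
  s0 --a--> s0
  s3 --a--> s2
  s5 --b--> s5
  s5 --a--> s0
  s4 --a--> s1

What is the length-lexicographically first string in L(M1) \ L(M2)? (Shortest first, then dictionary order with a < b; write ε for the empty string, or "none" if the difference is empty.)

ε

The empty string ε is accepted by M1 but not by M2.
Since ε is the unique shortest string, it is the required witness.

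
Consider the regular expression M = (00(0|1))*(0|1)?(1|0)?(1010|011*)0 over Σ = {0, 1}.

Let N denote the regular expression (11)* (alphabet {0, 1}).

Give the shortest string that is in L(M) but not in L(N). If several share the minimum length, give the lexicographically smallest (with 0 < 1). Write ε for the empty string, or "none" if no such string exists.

010

The string 010 is accepted by M but not by N.
No shorter string lies in the difference, and 010 is the lexicographically first length-3 string in L(M) \ L(N).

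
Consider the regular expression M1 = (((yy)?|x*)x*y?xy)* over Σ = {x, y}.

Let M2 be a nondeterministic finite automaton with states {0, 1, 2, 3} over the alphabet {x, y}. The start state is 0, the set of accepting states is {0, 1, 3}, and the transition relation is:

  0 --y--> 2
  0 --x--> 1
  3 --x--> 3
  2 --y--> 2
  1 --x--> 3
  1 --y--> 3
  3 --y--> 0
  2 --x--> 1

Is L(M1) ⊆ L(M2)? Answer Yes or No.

Yes

Converting the expression M1 to a DFA (subset construction, then merging equivalent states) gives the minimal DFA with states {r0, r1, r2, r3, r4, r5, r6}, start state r0, accepting states {r0} and transitions r0: x→r1, y→r2; r1: x→r1, y→r0; r2: x→r3, y→r4; r3: x→r5, y→r0; r4: x→r1, y→r6; r5: x→r5, y→r5; r6: x→r3, y→r5.
Exploring the product automaton M1 × M2 from the start pair (r0, 0), following both machines on each input symbol, reaches 13 state pairs: (r0, 0), (r1, 1), (r2, 2), (r1, 3), (r0, 3), (r3, 1), (r4, 2), (r2, 0), (r5, 3), (r6, 2), (r5, 0), (r5, 2), (r5, 1).
M1 accepts in {r0} and M2 accepts in {0, 1, 3}. The reachable pairs whose M1-component is accepting are (r0, 0), (r0, 3); in each of them the M2-component is accepting too, so the product for L(M1) \ L(M2) (M1-component accepting, M2-component rejecting) has no reachable accepting pair and the difference is empty.
Hence every string in L(M1) is also in L(M2).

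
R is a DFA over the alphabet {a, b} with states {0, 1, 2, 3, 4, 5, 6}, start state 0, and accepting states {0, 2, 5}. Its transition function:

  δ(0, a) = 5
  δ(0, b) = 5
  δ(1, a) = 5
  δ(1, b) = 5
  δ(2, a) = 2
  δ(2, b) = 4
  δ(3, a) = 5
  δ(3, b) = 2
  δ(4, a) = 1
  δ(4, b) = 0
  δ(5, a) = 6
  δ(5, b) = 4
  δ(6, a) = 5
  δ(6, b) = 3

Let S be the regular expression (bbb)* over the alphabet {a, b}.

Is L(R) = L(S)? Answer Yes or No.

No

The string a is accepted by R but rejected by S.
So L(R) ≠ L(S).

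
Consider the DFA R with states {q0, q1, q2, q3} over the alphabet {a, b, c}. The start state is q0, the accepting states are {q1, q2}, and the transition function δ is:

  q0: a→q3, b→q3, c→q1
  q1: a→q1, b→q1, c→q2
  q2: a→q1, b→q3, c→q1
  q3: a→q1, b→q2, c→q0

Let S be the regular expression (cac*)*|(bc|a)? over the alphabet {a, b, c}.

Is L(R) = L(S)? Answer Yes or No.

The string c is accepted by R but rejected by S.
So L(R) ≠ L(S).

No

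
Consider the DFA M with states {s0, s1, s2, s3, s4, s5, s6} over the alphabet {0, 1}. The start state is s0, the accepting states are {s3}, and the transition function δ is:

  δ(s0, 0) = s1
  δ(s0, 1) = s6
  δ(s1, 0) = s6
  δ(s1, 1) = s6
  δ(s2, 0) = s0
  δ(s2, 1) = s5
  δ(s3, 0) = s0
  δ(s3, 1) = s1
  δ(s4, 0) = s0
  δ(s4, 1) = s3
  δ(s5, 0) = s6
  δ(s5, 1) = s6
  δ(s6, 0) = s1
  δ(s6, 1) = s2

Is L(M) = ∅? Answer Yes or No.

Yes

The states reachable from the start state are {s0, s1, s2, s5, s6}.
None of the accepting states {s3} is reachable, so no string is accepted and L(M) = ∅.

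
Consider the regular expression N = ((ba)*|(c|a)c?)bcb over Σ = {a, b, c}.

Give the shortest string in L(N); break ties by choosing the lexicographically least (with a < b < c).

By inspection of the expression, no string of length less than 3 matches, and bcb is the lexicographically first match of length 3.

bcb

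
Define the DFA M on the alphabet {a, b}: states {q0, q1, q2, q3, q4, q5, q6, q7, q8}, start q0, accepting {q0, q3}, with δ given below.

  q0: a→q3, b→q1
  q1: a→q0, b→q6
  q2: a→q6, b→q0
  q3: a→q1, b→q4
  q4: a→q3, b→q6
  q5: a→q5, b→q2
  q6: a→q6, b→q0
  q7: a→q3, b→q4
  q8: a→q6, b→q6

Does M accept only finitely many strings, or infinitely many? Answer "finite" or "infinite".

State q0 is reachable from the start and can reach an accepting state, and it lies on the cycle q0 → q1 → q0.
Traversing that cycle any number of times yields accepted strings of unbounded length, so the language is infinite.

infinite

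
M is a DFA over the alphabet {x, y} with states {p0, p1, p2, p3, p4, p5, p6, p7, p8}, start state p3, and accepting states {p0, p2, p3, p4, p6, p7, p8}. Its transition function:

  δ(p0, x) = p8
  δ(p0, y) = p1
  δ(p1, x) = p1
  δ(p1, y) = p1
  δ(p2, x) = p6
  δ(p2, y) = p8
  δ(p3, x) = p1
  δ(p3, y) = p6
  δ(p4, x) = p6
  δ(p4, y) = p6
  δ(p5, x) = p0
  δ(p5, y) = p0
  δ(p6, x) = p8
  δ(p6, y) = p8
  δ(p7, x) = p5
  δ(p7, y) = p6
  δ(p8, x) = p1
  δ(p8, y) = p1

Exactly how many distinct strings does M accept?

The useful subgraph on states {p3, p6, p8} is acyclic, so L(M) is finite; the longest accepting path visits 3 useful states, giving maximum string length 2.
Counting accepting paths from p3 by length: 1 of length 0, 1 of length 1, 2 of length 2. Total 4.

4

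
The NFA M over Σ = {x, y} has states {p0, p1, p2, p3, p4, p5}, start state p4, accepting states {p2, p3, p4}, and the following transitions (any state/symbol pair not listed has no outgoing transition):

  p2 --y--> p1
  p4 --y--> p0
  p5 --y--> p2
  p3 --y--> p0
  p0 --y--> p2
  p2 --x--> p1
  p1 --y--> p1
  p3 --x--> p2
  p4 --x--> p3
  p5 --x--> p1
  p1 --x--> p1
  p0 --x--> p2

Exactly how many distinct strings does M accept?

7

The useful subgraph on states {p0, p2, p3, p4} is acyclic, so L(M) is finite; the longest accepting path visits 4 useful states, giving maximum string length 3.
Counting accepting paths from p4 by length: 1 of length 0, 1 of length 1, 3 of length 2, 2 of length 3. Total 7.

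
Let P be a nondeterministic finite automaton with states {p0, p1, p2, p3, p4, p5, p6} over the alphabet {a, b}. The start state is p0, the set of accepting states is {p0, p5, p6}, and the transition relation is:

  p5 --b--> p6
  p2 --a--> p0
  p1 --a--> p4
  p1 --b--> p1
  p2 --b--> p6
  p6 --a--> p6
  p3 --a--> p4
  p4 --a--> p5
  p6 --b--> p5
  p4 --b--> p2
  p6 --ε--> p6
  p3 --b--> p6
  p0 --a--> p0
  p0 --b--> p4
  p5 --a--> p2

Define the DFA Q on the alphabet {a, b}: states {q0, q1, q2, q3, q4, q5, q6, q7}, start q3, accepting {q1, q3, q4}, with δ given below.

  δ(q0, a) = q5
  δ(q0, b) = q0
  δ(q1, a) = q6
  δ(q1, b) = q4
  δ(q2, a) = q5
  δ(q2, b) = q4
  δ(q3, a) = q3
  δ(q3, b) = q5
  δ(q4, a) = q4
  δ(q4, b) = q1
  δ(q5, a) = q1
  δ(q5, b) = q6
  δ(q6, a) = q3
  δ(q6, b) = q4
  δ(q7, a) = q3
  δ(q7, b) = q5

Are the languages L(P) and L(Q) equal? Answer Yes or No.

Exploring the product automaton P × Q from the start pair (p0, q3), following both machines on each input symbol, reaches 5 state pairs: (p0, q3), (p4, q5), (p5, q1), (p2, q6), (p6, q4).
P accepts in {p0, p5, p6} and Q accepts in {q1, q3, q4}. In every reachable pair the two components are either both accepting — (p0, q3), (p5, q1), (p6, q4) — or both non-accepting, so no string is accepted by exactly one of the machines: L(P) \ L(Q) and L(Q) \ L(P) are both empty.
Hence every string is accepted by P iff it is accepted by Q, and the two languages coincide.

Yes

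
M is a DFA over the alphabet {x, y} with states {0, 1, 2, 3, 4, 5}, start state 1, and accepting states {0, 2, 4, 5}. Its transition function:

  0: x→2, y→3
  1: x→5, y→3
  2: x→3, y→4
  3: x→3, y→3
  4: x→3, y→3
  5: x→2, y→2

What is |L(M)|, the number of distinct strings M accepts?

5

The useful subgraph on states {1, 2, 4, 5} is acyclic, so L(M) is finite; the longest accepting path visits 4 useful states, giving maximum string length 3.
Counting accepting paths from 1 by length: 1 of length 1, 2 of length 2, 2 of length 3. Total 5.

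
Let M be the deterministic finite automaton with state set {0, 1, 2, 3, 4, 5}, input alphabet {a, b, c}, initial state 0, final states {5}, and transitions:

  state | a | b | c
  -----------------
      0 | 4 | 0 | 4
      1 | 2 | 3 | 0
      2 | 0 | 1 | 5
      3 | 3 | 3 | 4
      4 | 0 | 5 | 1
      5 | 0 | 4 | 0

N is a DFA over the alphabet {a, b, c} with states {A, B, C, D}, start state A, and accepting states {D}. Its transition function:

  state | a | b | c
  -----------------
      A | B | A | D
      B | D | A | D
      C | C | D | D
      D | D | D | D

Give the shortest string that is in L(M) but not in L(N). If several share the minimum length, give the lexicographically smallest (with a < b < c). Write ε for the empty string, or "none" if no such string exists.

ab

The string ab is accepted by M but not by N.
No shorter string lies in the difference, and ab is the lexicographically first length-2 string in L(M) \ L(N).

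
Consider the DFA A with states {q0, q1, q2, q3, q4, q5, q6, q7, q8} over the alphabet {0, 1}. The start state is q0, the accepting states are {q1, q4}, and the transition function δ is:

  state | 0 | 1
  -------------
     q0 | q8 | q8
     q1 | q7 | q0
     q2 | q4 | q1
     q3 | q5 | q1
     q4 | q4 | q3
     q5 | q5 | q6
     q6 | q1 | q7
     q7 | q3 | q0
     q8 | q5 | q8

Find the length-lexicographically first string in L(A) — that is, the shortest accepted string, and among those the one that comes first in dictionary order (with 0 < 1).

A breadth-first search from q0 reaches an accepting state first via the path q0 → q8 → q5 → q6 → q1 on input 0010.
No string of length < 4 is accepted (BFS exhausts all shorter strings without reaching an accepting state), and 0010 is the lexicographically least accepting string of length 4.

0010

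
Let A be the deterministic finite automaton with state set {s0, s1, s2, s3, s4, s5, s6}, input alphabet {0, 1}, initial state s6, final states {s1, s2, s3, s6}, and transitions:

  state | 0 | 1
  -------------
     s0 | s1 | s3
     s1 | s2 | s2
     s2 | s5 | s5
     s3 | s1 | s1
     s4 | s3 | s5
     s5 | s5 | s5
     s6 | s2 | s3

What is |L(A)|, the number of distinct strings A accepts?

9

The useful subgraph on states {s1, s2, s3, s6} is acyclic, so L(A) is finite; the longest accepting path visits 4 useful states, giving maximum string length 3.
Counting accepting paths from s6 by length: 1 of length 0, 2 of length 1, 2 of length 2, 4 of length 3. Total 9.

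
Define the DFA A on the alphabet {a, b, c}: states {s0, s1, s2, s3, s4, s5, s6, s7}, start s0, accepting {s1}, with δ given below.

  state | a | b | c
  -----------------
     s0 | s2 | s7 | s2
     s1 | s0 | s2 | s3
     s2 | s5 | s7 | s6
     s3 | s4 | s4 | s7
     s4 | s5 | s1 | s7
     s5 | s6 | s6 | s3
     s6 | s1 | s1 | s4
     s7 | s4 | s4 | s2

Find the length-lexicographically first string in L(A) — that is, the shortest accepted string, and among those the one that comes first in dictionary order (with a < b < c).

A breadth-first search from s0 reaches an accepting state first via the path s0 → s2 → s6 → s1 on input aca.
No string of length < 3 is accepted (BFS exhausts all shorter strings without reaching an accepting state), and aca is the lexicographically least accepting string of length 3.

aca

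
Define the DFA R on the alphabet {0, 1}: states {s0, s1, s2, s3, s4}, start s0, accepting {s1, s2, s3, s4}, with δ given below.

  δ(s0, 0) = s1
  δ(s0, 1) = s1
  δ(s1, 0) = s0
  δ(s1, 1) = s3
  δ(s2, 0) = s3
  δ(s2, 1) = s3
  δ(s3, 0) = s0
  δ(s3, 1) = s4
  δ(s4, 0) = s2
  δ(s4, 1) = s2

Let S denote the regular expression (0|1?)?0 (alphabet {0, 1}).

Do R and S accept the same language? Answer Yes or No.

No

The string 1 is accepted by R but rejected by S.
So L(R) ≠ L(S).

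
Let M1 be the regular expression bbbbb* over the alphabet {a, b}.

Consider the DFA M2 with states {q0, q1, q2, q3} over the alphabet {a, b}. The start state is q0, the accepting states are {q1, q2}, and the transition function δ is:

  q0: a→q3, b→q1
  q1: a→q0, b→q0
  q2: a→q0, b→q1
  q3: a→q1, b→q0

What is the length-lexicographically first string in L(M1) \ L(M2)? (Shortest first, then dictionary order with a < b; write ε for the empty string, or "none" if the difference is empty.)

The string bbbb is accepted by M1 but not by M2.
No shorter string lies in the difference, and bbbb is the lexicographically first length-4 string in L(M1) \ L(M2).

bbbb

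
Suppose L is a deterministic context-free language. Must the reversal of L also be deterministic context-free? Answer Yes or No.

No

L = {c bⁿaⁿ : n≥0} ∪ {d b²ⁿaⁿ : n≥0} is a DCFL: the first symbol tells a deterministic PDA whether to pop one or two b's per a. Its reversal Lᴿ = {aⁿbⁿ c : n≥0} ∪ {aⁿb²ⁿ d : n≥0} is not. DCFLs are closed under right quotient by regular languages, and Lᴿ/{c, d} = {aⁿbⁿ : n≥0} ∪ {aⁿb²ⁿ : n≥0} — the standard context-free language accepted by no deterministic PDA (intuitively the machine would have to commit to a b-to-a ratio before the distinguishing marker arrives; formally, a DPDA for it would have a single run on aⁿb²ⁿ, accepting after the prefix aⁿbⁿ and accepting again after n more b's; an ordinary PDA that simulates it on a's and b's and, at any moment when it is accepting, may switch to reading only a fresh letter e while feeding each e to the simulation as a b, would accept aⁱbʲeᵏ (k≥1) exactly when both aⁱbʲ and aⁱbʲ⁺ᵏ are in the language, i.e. its language intersected with the regular set a*b*e⁺ would be exactly {aⁿbⁿeⁿ : n≥1} — impossible, since context-free languages are closed under intersection with regular sets and {aⁿbⁿeⁿ} is not context-free). So Lᴿ cannot be a DCFL.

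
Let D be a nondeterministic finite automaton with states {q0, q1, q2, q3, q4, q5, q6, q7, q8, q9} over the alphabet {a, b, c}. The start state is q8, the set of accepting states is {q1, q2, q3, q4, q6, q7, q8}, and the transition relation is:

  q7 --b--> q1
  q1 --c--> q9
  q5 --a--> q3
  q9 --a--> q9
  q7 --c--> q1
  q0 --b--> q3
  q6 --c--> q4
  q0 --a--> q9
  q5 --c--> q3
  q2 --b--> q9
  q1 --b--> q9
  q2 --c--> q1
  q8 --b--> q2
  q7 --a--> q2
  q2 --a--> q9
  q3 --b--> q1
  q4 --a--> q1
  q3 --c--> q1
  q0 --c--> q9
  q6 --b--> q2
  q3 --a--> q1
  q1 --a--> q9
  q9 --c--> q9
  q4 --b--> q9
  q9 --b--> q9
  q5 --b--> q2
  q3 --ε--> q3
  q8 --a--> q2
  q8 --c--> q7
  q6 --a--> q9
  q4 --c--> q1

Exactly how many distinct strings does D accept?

The useful subgraph on states {q1, q2, q7, q8} is acyclic, so L(D) is finite; the longest accepting path visits 4 useful states, giving maximum string length 3.
Counting accepting paths from q8 by length: 1 of length 0, 3 of length 1, 5 of length 2, 1 of length 3. Total 10.

10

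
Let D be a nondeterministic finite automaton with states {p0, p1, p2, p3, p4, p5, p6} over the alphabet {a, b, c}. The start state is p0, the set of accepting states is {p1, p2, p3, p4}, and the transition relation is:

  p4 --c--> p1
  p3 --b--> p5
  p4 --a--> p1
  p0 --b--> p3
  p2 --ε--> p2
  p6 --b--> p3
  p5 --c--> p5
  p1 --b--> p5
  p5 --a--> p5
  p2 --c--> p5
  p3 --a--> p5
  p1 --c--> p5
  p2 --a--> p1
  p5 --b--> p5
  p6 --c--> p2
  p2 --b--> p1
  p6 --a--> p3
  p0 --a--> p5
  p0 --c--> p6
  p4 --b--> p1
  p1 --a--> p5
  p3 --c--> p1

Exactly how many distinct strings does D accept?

9

The useful subgraph on states {p0, p1, p2, p3, p6} is acyclic, so L(D) is finite; the longest accepting path visits 4 useful states, giving maximum string length 3.
Counting accepting paths from p0 by length: 1 of length 1, 4 of length 2, 4 of length 3. Total 9.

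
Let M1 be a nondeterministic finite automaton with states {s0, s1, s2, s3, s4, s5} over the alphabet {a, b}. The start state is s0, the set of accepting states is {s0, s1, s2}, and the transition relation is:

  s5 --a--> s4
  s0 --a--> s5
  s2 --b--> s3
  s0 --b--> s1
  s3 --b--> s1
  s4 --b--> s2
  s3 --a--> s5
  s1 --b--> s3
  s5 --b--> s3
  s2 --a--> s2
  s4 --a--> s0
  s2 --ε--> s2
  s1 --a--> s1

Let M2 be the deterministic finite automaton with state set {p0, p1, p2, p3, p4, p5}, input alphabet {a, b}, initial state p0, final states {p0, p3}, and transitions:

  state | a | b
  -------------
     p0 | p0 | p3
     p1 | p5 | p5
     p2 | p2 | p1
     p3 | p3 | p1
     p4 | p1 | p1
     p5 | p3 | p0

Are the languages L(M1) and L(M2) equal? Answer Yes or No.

The string abb is accepted by M1 but rejected by M2.
So L(M1) ≠ L(M2).

No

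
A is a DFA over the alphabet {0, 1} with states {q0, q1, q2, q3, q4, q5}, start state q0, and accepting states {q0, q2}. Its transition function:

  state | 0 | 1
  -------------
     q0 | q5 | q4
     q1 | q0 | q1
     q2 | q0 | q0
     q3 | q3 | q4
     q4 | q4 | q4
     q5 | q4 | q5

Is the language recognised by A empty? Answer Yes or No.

The empty string ε is accepted: the run q0 ends in the accepting state q0.
Since at least one string is accepted, L(A) is not empty.

No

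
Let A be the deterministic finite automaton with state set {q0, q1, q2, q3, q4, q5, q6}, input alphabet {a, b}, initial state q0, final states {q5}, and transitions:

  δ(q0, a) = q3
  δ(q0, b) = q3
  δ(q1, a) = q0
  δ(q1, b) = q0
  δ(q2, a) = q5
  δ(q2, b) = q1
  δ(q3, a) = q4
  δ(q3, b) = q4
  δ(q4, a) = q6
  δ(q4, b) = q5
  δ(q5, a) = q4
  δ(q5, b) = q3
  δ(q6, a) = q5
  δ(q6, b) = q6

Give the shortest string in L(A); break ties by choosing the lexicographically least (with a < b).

aab

A breadth-first search from q0 reaches an accepting state first via the path q0 → q3 → q4 → q5 on input aab.
No string of length < 3 is accepted (BFS exhausts all shorter strings without reaching an accepting state), and aab is the lexicographically least accepting string of length 3.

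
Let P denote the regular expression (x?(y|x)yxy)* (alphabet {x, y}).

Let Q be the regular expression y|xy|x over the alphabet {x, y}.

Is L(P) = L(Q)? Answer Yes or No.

No

The empty string ε is accepted by P but rejected by Q.
So L(P) ≠ L(Q).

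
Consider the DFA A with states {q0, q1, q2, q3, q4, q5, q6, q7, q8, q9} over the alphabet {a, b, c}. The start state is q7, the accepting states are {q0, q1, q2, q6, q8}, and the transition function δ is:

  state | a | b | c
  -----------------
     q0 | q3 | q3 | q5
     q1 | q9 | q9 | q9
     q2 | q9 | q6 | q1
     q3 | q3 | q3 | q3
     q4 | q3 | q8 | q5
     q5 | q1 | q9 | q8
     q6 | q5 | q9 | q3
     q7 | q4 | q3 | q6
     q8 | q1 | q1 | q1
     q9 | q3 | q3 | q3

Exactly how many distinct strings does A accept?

15

The useful subgraph on states {q1, q4, q5, q6, q7, q8} is acyclic, so L(A) is finite; the longest accepting path visits 5 useful states, giving maximum string length 4.
Counting accepting paths from q7 by length: 1 of length 1, 1 of length 2, 7 of length 3, 6 of length 4. Total 15.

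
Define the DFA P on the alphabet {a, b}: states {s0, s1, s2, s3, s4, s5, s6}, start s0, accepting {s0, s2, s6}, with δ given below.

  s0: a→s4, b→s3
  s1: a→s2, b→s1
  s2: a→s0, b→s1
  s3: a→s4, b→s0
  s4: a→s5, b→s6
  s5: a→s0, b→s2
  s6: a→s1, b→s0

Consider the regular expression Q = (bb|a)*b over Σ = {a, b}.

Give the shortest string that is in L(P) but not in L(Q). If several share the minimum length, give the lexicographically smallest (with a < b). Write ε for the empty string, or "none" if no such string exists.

The empty string ε is accepted by P but not by Q.
Since ε is the unique shortest string, it is the required witness.

ε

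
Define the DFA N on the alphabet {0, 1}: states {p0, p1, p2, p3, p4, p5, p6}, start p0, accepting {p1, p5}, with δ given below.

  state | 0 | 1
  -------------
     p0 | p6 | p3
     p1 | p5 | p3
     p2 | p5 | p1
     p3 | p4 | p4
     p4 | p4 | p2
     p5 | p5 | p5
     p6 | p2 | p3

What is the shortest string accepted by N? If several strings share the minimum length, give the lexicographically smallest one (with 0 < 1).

A breadth-first search from p0 reaches an accepting state first via the path p0 → p6 → p2 → p5 on input 000.
No string of length < 3 is accepted (BFS exhausts all shorter strings without reaching an accepting state), and 000 is the lexicographically least accepting string of length 3.

000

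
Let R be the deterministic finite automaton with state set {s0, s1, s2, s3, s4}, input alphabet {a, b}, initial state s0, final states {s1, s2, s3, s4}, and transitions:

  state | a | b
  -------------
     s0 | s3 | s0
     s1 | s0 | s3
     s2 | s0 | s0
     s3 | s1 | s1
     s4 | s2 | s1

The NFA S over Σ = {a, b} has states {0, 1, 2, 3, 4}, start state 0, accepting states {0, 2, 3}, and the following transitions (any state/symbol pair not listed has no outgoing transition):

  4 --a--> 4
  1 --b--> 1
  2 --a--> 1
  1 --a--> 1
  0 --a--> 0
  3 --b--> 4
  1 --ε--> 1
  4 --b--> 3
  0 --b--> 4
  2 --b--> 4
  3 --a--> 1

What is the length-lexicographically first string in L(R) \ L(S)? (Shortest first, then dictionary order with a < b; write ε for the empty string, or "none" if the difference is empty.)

ab

The string ab is accepted by R but not by S.
No shorter string lies in the difference, and ab is the lexicographically first length-2 string in L(R) \ L(S).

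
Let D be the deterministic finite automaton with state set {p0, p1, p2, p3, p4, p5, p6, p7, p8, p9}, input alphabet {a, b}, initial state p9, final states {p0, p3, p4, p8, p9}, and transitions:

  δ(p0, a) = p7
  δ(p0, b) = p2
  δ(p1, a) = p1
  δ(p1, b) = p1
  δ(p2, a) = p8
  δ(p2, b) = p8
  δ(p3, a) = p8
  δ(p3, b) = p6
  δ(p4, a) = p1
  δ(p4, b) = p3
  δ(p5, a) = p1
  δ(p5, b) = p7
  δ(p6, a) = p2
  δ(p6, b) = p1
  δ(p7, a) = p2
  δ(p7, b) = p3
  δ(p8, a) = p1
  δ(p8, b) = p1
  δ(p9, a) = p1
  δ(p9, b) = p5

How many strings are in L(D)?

The useful subgraph on states {p2, p3, p5, p6, p7, p8, p9} is acyclic, so L(D) is finite; the longest accepting path visits 7 useful states, giving maximum string length 6.
Counting accepting paths from p9 by length: 1 of length 0, 1 of length 3, 3 of length 4, 2 of length 6. Total 7.

7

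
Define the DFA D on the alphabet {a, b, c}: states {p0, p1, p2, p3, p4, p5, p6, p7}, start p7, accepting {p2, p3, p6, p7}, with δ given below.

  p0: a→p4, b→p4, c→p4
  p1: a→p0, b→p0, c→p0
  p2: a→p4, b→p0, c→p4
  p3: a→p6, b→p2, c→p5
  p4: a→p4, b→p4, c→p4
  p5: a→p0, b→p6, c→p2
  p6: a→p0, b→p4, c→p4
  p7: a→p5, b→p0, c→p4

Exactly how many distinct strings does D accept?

3

The useful subgraph on states {p2, p5, p6, p7} is acyclic, so L(D) is finite; the longest accepting path visits 3 useful states, giving maximum string length 2.
Counting accepting paths from p7 by length: 1 of length 0, 2 of length 2. Total 3.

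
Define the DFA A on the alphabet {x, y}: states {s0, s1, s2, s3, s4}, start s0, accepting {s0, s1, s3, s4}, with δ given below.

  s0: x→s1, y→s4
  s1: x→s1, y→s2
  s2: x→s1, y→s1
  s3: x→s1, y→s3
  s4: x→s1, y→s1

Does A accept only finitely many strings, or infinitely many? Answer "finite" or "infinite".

infinite

State s1 is reachable from the start and can reach an accepting state, and it lies on the cycle s1 → s1.
Traversing that cycle any number of times yields accepted strings of unbounded length, so the language is infinite.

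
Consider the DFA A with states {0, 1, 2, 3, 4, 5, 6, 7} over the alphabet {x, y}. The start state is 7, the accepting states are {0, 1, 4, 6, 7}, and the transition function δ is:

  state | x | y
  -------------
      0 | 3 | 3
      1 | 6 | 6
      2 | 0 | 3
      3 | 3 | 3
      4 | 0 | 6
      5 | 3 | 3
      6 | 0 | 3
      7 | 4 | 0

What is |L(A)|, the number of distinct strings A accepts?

6

The useful subgraph on states {0, 4, 6, 7} is acyclic, so L(A) is finite; the longest accepting path visits 4 useful states, giving maximum string length 3.
Counting accepting paths from 7 by length: 1 of length 0, 2 of length 1, 2 of length 2, 1 of length 3. Total 6.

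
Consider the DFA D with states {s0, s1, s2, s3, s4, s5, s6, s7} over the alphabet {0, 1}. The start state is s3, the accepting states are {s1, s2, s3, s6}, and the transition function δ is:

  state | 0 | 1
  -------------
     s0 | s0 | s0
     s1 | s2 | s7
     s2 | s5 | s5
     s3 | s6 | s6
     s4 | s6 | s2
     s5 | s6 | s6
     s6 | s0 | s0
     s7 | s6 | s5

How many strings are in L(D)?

The useful subgraph on states {s3, s6} is acyclic, so L(D) is finite; the longest accepting path visits 2 useful states, giving maximum string length 1.
Counting accepting paths from s3 by length: 1 of length 0, 2 of length 1. Total 3.

3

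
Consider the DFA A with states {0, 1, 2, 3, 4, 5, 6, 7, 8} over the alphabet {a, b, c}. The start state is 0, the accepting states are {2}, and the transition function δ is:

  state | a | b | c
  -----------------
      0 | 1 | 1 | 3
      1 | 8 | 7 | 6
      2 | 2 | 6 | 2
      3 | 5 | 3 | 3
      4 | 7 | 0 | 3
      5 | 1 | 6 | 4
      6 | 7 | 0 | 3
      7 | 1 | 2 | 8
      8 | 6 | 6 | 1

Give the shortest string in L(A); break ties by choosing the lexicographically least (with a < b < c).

A breadth-first search from 0 reaches an accepting state first via the path 0 → 1 → 7 → 2 on input abb.
No string of length < 3 is accepted (BFS exhausts all shorter strings without reaching an accepting state), and abb is the lexicographically least accepting string of length 3.

abb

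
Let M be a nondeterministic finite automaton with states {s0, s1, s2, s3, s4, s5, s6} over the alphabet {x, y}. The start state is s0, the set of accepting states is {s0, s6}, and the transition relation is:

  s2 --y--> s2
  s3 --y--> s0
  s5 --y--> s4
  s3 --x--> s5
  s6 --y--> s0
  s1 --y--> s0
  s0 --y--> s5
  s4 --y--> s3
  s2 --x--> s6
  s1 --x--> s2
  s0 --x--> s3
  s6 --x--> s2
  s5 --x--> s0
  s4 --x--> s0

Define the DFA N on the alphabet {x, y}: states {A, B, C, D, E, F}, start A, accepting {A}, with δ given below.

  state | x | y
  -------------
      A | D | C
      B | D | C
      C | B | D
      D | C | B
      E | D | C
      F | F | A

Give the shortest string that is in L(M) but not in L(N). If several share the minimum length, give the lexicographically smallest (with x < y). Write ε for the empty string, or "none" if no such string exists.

xy

The string xy is accepted by M but not by N.
No shorter string lies in the difference, and xy is the lexicographically first length-2 string in L(M) \ L(N).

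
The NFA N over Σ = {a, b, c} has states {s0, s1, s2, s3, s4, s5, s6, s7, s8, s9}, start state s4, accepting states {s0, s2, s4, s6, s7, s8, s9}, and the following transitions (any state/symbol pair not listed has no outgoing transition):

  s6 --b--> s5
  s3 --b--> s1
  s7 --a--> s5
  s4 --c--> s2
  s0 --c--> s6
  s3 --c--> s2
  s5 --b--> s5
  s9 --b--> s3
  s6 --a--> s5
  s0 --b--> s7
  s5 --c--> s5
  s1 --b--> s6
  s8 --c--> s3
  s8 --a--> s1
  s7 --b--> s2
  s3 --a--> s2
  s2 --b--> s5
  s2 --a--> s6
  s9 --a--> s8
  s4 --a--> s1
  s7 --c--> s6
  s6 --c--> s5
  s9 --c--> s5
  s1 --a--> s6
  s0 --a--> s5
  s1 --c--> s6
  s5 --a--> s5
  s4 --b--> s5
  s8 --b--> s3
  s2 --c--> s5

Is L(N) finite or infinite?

finite

The useful states (reachable from s4 and able to reach an accepting state) are {s1, s2, s4, s6}.
Restricted to these states the transition graph has no cycle, so every accepting path has bounded length and L is finite.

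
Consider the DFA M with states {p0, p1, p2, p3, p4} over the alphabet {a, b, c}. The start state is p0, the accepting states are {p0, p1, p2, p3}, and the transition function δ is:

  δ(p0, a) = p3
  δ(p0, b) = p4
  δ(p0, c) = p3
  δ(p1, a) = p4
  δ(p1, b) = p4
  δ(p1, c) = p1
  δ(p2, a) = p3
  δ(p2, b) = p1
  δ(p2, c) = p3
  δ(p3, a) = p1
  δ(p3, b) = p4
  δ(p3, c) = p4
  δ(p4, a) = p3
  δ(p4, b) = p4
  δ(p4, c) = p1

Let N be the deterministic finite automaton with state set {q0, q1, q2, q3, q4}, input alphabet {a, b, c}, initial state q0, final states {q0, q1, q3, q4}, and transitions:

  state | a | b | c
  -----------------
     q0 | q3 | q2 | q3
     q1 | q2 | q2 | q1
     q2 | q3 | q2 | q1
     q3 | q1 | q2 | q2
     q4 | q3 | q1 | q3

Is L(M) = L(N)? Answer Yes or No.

Exploring the product automaton M × N from the start pair (p0, q0), following both machines on each input symbol, reaches 4 state pairs: (p0, q0), (p3, q3), (p4, q2), (p1, q1).
M accepts in {p0, p1, p2, p3} and N accepts in {q0, q1, q3, q4}. In every reachable pair the two components are either both accepting — (p0, q0), (p3, q3), (p1, q1) — or both non-accepting, so no string is accepted by exactly one of the machines: L(M) \ L(N) and L(N) \ L(M) are both empty.
Hence every string is accepted by M iff it is accepted by N, and the two languages coincide.

Yes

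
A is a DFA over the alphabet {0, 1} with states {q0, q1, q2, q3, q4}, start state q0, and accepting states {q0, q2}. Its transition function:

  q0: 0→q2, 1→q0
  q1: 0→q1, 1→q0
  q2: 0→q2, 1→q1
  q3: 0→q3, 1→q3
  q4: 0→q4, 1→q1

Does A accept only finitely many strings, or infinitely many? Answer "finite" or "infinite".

infinite

State q0 is reachable from the start and can reach an accepting state, and it lies on the cycle q0 → q0.
Traversing that cycle any number of times yields accepted strings of unbounded length, so the language is infinite.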